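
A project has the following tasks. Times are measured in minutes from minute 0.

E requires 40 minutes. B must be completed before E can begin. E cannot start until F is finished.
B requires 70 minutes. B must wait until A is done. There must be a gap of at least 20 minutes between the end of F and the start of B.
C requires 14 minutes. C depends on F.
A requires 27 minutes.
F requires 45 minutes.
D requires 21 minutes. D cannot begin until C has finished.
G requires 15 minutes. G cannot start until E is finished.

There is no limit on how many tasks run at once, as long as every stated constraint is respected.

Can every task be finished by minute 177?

No

F has no prerequisites, so it starts at minute 0 and finishes at minute 45.
After F (finishes minute 45), C can start at minute 45 and finishes at minute 59.
D cannot begin until C (finishes minute 59). It runs from minute 59 to 59 + 21 = minute 80.
A has no prerequisites, so it starts at minute 0 and finishes at minute 27.
B has to wait for A (finishes minute 27); F (finishes minute 45, plus 20-minute gap → minute 65). The latest of these is minute 65, so B runs minute 65 to 65 + 70 = minute 135.
E needs all of B (finishes minute 135); F (finishes minute 45). That puts its earliest start at minute 135; it finishes at 135 + 40 = minute 175.
After E (finishes minute 175), G can start at minute 175 and finishes at minute 190.
The earliest everything can be done is minute 190, which is after the deadline of 177, so it is not possible.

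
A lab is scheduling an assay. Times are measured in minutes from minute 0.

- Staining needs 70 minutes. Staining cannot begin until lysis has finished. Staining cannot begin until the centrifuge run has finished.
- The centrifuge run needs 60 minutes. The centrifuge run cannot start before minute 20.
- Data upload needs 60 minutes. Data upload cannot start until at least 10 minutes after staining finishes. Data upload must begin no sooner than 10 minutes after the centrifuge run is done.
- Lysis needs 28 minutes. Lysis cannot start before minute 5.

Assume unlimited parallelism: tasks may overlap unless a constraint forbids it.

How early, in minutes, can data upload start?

The centrifuge run waits on its own release at minute 20, so it starts at minute 20 and finishes at 20 + 60 = minute 80.
Lysis cannot begin until its own release at minute 5. It runs from minute 5 to 5 + 28 = minute 33.
Staining has to wait for lysis (finishes minute 33); the centrifuge run (finishes minute 80). The latest of these is minute 80, so staining runs minute 80 to 80 + 70 = minute 150.
Data upload waits on staining (finishes minute 150, plus 10-minute gap → minute 160); the centrifuge run (finishes minute 80, plus 10-minute gap → minute 90). The latest of these is minute 160, which is the earliest data upload can start.

160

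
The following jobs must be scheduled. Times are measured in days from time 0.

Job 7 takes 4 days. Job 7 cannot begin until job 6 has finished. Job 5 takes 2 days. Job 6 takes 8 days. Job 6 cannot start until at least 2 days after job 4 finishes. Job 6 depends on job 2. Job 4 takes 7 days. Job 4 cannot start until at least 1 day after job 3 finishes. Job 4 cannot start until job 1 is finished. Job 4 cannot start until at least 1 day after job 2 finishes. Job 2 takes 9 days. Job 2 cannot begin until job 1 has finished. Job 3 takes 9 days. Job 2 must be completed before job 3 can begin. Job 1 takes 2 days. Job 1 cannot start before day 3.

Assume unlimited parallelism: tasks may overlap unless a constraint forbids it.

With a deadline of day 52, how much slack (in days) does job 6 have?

Job 1 cannot begin until its own release at day 3. It runs from day 3 to 3 + 2 = day 5.
After job 1 (finishes day 5), job 2 can start at day 5 and finishes at day 14.
Job 3 waits on job 2 (finishes day 14), so it starts at day 14 and finishes at 14 + 9 = day 23.
For job 4: job 3 (finishes day 23, plus 1-day gap → day 24); job 1 (finishes day 5); job 2 (finishes day 14, plus 1-day gap → day 15). Taking the maximum gives a start of day 24, and it finishes at 24 + 7 = day 31.
Job 6 has to wait for job 4 (finishes day 31, plus 2-day gap → day 33); job 2 (finishes day 14). The latest of these is day 33, so job 6 runs day 33 to 33 + 8 = day 41.

Working backward from the deadline:
Job 7 has no dependents, so it just needs to finish by day 52. Starting by 52 − 4 = day 48 achieves that.
Job 6 feeds into job 7 (must start by day 48); so job 6 must finish by day 48 and therefore start by day 40.
So job 6 can start as early as day 33 and as late as day 40, giving 40 − 33 = 7 days of slack.

7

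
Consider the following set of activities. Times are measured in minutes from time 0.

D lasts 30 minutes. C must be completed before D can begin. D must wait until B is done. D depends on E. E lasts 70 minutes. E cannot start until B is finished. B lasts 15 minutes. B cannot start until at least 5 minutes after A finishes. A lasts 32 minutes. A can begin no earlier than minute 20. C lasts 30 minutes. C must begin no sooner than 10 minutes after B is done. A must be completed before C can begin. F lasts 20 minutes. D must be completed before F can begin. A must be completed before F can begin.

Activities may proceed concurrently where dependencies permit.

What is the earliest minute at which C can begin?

82

A waits on its own release at minute 20, so it starts at minute 20 and finishes at 20 + 32 = minute 52.
B waits on A (finishes minute 52, plus 5-minute gap → minute 57), so it starts at minute 57 and finishes at 57 + 15 = minute 72.
C waits on B (finishes minute 72, plus 10-minute gap → minute 82); A (finishes minute 52). The latest of these is minute 82, which is the earliest C can start.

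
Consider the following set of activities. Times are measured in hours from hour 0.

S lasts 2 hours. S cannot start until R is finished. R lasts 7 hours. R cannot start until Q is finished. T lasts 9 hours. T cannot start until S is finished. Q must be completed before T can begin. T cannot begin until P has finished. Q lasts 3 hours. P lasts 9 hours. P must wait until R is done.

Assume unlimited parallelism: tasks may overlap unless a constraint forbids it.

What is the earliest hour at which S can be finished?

Nothing blocks Q, so it runs from hour 0 to hour 3.
After Q (finishes hour 3), R can start at hour 3 and finishes at hour 10.
S cannot begin until R (finishes hour 10). It runs from hour 10 to 10 + 2 = hour 12.

12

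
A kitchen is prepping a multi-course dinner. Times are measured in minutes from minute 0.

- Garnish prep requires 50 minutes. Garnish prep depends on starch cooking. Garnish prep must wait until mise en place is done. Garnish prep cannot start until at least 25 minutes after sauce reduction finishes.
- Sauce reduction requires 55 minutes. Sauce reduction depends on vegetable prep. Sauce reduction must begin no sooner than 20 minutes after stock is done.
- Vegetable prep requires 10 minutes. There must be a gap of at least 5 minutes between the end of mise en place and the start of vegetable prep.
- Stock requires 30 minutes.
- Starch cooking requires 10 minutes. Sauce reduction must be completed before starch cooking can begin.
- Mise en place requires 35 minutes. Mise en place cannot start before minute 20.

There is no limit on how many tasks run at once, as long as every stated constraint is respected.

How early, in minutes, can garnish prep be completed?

200

Nothing blocks stock, so it runs from minute 0 to minute 30.
Mise en place waits on its own release at minute 20, so it starts at minute 20 and finishes at 20 + 35 = minute 55.
Vegetable prep cannot begin until mise en place (finishes minute 55, plus 5-minute gap → minute 60). It runs from minute 60 to 60 + 10 = minute 70.
For sauce reduction: vegetable prep (finishes minute 70); stock (finishes minute 30, plus 20-minute gap → minute 50). Taking the maximum gives a start of minute 70, and it finishes at 70 + 55 = minute 125.
After sauce reduction (finishes minute 125), starch cooking can start at minute 125 and finishes at minute 135.
Garnish prep needs all of starch cooking (finishes minute 135); mise en place (finishes minute 55); sauce reduction (finishes minute 125, plus 25-minute gap → minute 150). That puts its earliest start at minute 150; it finishes at 150 + 50 = minute 200.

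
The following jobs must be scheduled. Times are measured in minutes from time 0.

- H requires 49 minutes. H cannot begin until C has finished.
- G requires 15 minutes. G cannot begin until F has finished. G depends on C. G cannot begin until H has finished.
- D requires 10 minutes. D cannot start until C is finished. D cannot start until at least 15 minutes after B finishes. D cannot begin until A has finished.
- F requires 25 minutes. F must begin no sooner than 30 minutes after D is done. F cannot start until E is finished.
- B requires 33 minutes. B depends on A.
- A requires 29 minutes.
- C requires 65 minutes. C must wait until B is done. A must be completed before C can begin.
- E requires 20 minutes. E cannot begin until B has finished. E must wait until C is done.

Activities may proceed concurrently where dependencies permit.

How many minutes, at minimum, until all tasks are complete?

A can start immediately at minute 0; it finishes at minute 29.
After A (finishes minute 29), B can start at minute 29 and finishes at minute 62.
For C: B (finishes minute 62); A (finishes minute 29). Taking the maximum gives a start of minute 62, and it finishes at 62 + 65 = minute 127.
H cannot begin until C (finishes minute 127). It runs from minute 127 to 127 + 49 = minute 176.
E needs all of B (finishes minute 62); C (finishes minute 127). That puts its earliest start at minute 127; it finishes at 127 + 20 = minute 147.
D has to wait for C (finishes minute 127); B (finishes minute 62, plus 15-minute gap → minute 77); A (finishes minute 29). The latest of these is minute 127, so D runs minute 127 to 127 + 10 = minute 137.
F has to wait for D (finishes minute 137, plus 30-minute gap → minute 167); E (finishes minute 147). The latest of these is minute 167, so F runs minute 167 to 167 + 25 = minute 192.
For G: F (finishes minute 192); C (finishes minute 127); H (finishes minute 176). Taking the maximum gives a start of minute 192, and it finishes at 192 + 15 = minute 207.
All tasks are finished once the last one completes. Finish times: A at 29, B at 62, C at 127, D at 137, E at 147, F at 192, G at 207, H at 176. The latest is minute 207.

207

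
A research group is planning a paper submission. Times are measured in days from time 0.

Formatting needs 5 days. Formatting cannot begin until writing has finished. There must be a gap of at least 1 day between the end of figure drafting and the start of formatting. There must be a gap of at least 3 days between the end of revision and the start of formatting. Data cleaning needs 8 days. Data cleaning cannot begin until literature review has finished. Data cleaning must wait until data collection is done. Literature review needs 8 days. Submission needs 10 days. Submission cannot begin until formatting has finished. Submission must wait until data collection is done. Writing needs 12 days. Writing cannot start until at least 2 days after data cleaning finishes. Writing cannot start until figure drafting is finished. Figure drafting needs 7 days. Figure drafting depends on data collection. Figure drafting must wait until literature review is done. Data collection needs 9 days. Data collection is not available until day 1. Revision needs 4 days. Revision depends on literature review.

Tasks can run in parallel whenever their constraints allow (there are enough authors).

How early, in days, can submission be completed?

Data collection waits on its own release at day 1, so it starts at day 1 and finishes at 1 + 9 = day 10.
Nothing blocks literature review, so it runs from day 0 to day 8.
Revision cannot begin until literature review (finishes day 8). It runs from day 8 to 8 + 4 = day 12.
Figure drafting needs all of data collection (finishes day 10); literature review (finishes day 8). That puts its earliest start at day 10; it finishes at 10 + 7 = day 17.
For data cleaning: literature review (finishes day 8); data collection (finishes day 10). Taking the maximum gives a start of day 10, and it finishes at 10 + 8 = day 18.
Writing cannot start until data cleaning (finishes day 18, plus 2-day gap → day 20); figure drafting (finishes day 17). The controlling bound is day 20, so writing finishes at 20 + 12 = day 32.
Formatting has to wait for writing (finishes day 32); figure drafting (finishes day 17, plus 1-day gap → day 18); revision (finishes day 12, plus 3-day gap → day 15). The latest of these is day 32, so formatting runs day 32 to 32 + 5 = day 37.
Submission needs all of formatting (finishes day 37); data collection (finishes day 10). That puts its earliest start at day 37; it finishes at 37 + 10 = day 47.

47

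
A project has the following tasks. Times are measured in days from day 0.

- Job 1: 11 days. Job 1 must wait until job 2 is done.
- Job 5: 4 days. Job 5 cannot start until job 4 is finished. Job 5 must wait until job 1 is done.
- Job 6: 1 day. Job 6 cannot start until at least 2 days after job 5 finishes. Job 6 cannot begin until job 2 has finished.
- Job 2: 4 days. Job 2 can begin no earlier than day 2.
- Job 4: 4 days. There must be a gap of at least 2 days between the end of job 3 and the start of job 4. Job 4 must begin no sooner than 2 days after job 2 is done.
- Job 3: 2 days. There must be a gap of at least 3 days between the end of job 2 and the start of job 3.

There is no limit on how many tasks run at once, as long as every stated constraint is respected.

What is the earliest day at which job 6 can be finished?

24

Job 2 cannot begin until its own release at day 2. It runs from day 2 to 2 + 4 = day 6.
Job 3 waits on job 2 (finishes day 6, plus 3-day gap → day 9), so it starts at day 9 and finishes at 9 + 2 = day 11.
Job 4 needs all of job 3 (finishes day 11, plus 2-day gap → day 13); job 2 (finishes day 6, plus 2-day gap → day 8). That puts its earliest start at day 13; it finishes at 13 + 4 = day 17.
After job 2 (finishes day 6), job 1 can start at day 6 and finishes at day 17.
Job 5 cannot start until job 4 (finishes day 17); job 1 (finishes day 17). The controlling bound is day 17, so job 5 finishes at 17 + 4 = day 21.
Job 6 has to wait for job 5 (finishes day 21, plus 2-day gap → day 23); job 2 (finishes day 6). The latest of these is day 23, so job 6 runs day 23 to 23 + 1 = day 24.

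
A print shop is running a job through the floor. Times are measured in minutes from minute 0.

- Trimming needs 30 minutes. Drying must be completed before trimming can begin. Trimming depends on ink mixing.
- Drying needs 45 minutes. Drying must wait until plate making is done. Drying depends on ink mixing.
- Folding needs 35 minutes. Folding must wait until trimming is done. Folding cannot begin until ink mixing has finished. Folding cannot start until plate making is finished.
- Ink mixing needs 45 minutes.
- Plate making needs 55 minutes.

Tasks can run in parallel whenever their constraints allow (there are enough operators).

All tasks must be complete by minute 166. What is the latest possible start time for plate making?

Folding has no dependents, so it just needs to finish by minute 166. Starting by 166 − 35 = minute 131 achieves that.
Trimming must finish before folding (must start by minute 131). With a 30-minute duration, trimming must start by 131 − 30 = minute 101.
Drying feeds into trimming (must start by minute 101); so drying must finish by minute 101 and therefore start by minute 56.
Plate making feeds drying (must start by minute 56); folding (must start by minute 131). Taking the minimum, plate making must finish by minute 56 and start by 56 − 55 = minute 1.

1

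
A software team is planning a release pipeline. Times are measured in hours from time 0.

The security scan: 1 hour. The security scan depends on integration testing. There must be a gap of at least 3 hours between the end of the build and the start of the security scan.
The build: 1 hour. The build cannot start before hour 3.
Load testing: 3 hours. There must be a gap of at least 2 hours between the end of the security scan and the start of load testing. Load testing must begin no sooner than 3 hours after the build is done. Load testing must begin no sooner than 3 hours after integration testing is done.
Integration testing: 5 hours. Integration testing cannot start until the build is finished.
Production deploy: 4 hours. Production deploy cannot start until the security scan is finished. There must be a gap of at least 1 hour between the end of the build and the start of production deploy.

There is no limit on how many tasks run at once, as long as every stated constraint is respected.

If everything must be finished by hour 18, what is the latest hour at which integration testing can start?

To finish by hour 18, load testing (duration 3) must start no later than hour 15.
To finish by hour 18, production deploy (duration 4) must start no later than hour 14.
The security scan has several dependents: load testing (must start by hour 15, minus 2-hour gap → hour 13); production deploy (must start by hour 14). The earliest of those limits is hour 13, so the security scan must start by 13 − 1 = hour 12.
Integration testing feeds the security scan (must start by hour 12); load testing (must start by hour 15, minus 3-hour gap → hour 12). Taking the minimum, integration testing must finish by hour 12 and start by 12 − 5 = hour 7.

7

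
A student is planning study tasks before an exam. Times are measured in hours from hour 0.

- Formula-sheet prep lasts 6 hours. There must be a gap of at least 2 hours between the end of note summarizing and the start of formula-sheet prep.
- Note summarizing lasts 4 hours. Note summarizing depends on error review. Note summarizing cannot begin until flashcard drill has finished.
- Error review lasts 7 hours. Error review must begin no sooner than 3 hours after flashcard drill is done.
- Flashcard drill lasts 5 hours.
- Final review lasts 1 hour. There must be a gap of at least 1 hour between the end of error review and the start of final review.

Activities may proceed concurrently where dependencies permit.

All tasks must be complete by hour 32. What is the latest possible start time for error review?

Nothing follows formula-sheet prep; the deadline of hour 32 is its only limit. It must start by 32 − 6 = hour 26.
Note summarizing feeds into formula-sheet prep (must start by hour 26, minus 2-hour gap → hour 24); so note summarizing must finish by hour 24 and therefore start by hour 20.
Final review must finish by hour 32; it takes 1 hour, so it must start by 32 − 1 = hour 31.
Error review feeds note summarizing (must start by hour 20); final review (must start by hour 31, minus 1-hour gap → hour 30). Taking the minimum, error review must finish by hour 20 and start by 20 − 7 = hour 13.

13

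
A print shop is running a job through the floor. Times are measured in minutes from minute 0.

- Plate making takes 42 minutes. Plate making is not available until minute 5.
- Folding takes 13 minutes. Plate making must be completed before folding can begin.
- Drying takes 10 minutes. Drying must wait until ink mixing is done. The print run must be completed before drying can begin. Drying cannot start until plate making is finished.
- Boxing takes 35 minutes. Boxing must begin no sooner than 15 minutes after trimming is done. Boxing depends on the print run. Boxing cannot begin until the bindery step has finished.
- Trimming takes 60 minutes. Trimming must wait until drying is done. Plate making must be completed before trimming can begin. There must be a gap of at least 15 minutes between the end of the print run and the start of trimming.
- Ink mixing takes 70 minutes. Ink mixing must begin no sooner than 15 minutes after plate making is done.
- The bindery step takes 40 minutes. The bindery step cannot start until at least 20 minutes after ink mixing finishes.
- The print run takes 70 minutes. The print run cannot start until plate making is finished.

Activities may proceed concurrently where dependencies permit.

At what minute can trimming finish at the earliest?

Plate making waits on its own release at minute 5, so it starts at minute 5 and finishes at 5 + 42 = minute 47.
The print run cannot begin until plate making (finishes minute 47). It runs from minute 47 to 47 + 70 = minute 117.
After plate making (finishes minute 47, plus 15-minute gap → minute 62), ink mixing can start at minute 62 and finishes at minute 132.
For drying: ink mixing (finishes minute 132); the print run (finishes minute 117); plate making (finishes minute 47). Taking the maximum gives a start of minute 132, and it finishes at 132 + 10 = minute 142.
For trimming: drying (finishes minute 142); plate making (finishes minute 47); the print run (finishes minute 117, plus 15-minute gap → minute 132). Taking the maximum gives a start of minute 142, and it finishes at 142 + 60 = minute 202.

202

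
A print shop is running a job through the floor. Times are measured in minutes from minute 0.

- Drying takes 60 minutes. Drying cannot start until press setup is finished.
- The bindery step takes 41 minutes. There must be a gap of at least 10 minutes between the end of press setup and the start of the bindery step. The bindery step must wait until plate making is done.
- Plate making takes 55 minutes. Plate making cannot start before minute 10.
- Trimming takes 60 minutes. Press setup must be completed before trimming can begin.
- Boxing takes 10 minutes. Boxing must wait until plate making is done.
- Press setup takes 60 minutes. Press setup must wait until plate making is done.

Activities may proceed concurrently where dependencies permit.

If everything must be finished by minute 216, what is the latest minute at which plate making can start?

41

Drying has no dependents, so it just needs to finish by minute 216. Starting by 216 − 60 = minute 156 achieves that.
Trimming has no dependents, so it just needs to finish by minute 216. Starting by 216 − 60 = minute 156 achieves that.
The bindery step must finish by minute 216; it takes 41 minutes, so it must start by 216 − 41 = minute 175.
For press setup: drying (must start by minute 156); trimming (must start by minute 156); the bindery step (must start by minute 175, minus 10-minute gap → minute 165). The most restrictive is minute 156; with a 60-minute duration, press setup must start by minute 96.
Boxing must finish by minute 216; it takes 10 minutes, so it must start by 216 − 10 = minute 206.
For plate making: press setup (must start by minute 96); the bindery step (must start by minute 175); boxing (must start by minute 206). The most restrictive is minute 96; with a 55-minute duration, plate making must start by minute 41.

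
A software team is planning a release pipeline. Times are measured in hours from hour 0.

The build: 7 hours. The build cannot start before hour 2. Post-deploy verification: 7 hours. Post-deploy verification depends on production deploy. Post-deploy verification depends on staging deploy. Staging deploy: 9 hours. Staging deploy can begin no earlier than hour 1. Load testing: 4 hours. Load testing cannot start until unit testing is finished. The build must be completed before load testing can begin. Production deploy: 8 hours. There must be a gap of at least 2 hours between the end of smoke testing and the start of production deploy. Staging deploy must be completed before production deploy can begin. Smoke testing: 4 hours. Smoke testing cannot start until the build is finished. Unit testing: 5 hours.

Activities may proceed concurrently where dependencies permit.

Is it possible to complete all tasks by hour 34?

Yes

Staging deploy waits on its own release at hour 1, so it starts at hour 1 and finishes at 1 + 9 = hour 10.
Unit testing has no prerequisites, so it starts at hour 0 and finishes at hour 5.
After its own release at hour 2, the build can start at hour 2 and finishes at hour 9.
Load testing cannot start until unit testing (finishes hour 5); the build (finishes hour 9). The controlling bound is hour 9, so load testing finishes at 9 + 4 = hour 13.
Smoke testing cannot begin until the build (finishes hour 9). It runs from hour 9 to 9 + 4 = hour 13.
Production deploy has to wait for smoke testing (finishes hour 13, plus 2-hour gap → hour 15); staging deploy (finishes hour 10). The latest of these is hour 15, so production deploy runs hour 15 to 15 + 8 = hour 23.
Post-deploy verification cannot start until production deploy (finishes hour 23); staging deploy (finishes hour 10). The controlling bound is hour 23, so post-deploy verification finishes at 23 + 7 = hour 30.
Every task is finished by hour 30, which is no later than the deadline of 34, so the schedule is feasible.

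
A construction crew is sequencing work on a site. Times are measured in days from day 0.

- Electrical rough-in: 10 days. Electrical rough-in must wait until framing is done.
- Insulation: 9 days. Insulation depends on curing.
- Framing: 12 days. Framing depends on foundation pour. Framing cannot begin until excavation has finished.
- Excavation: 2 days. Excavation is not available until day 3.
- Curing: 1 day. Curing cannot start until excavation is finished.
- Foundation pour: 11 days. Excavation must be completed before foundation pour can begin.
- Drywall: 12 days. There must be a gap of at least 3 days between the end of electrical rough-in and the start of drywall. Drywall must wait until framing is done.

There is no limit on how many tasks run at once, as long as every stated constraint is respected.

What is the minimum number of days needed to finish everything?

53

Excavation waits on its own release at day 3, so it starts at day 3 and finishes at 3 + 2 = day 5.
Curing cannot begin until excavation (finishes day 5). It runs from day 5 to 5 + 1 = day 6.
Insulation waits on curing (finishes day 6), so it starts at day 6 and finishes at 6 + 9 = day 15.
After excavation (finishes day 5), foundation pour can start at day 5 and finishes at day 16.
Framing cannot start until foundation pour (finishes day 16); excavation (finishes day 5). The controlling bound is day 16, so framing finishes at 16 + 12 = day 28.
Electrical rough-in cannot begin until framing (finishes day 28). It runs from day 28 to 28 + 10 = day 38.
For drywall: electrical rough-in (finishes day 38, plus 3-day gap → day 41); framing (finishes day 28). Taking the maximum gives a start of day 41, and it finishes at 41 + 12 = day 53.
All tasks are finished once the last one completes. Finish times: Excavation at 5, Foundation pour at 16, Curing at 6, Framing at 28, Electrical rough-in at 38, Insulation at 15, Drywall at 53. The latest is day 53.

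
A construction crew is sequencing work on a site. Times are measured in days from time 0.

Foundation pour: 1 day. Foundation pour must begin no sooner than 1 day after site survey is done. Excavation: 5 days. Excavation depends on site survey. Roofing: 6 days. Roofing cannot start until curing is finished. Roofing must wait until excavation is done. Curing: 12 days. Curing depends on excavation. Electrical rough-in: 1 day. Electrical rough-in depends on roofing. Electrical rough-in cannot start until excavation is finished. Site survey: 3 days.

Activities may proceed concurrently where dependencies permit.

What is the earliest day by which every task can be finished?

27

Nothing blocks site survey, so it runs from day 0 to day 3.
After site survey (finishes day 3, plus 1-day gap → day 4), foundation pour can start at day 4 and finishes at day 5.
Excavation cannot begin until site survey (finishes day 3). It runs from day 3 to 3 + 5 = day 8.
Curing waits on excavation (finishes day 8), so it starts at day 8 and finishes at 8 + 12 = day 20.
Roofing cannot start until curing (finishes day 20); excavation (finishes day 8). The controlling bound is day 20, so roofing finishes at 20 + 6 = day 26.
Electrical rough-in needs all of roofing (finishes day 26); excavation (finishes day 8). That puts its earliest start at day 26; it finishes at 26 + 1 = day 27.
All tasks are finished once the last one completes. Finish times: Site survey at 3, Excavation at 8, Foundation pour at 5, Curing at 20, Roofing at 26, Electrical rough-in at 27. The latest is day 27.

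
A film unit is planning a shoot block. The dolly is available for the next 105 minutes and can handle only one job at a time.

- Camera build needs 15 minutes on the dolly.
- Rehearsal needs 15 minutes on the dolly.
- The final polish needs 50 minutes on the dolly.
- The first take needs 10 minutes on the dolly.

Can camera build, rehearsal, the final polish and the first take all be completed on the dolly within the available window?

Yes

Running back to back, the jobs need 15 + 15 + 50 + 10 = 90 minutes on the dolly.
Since 90 ≤ 105, they fit within the window.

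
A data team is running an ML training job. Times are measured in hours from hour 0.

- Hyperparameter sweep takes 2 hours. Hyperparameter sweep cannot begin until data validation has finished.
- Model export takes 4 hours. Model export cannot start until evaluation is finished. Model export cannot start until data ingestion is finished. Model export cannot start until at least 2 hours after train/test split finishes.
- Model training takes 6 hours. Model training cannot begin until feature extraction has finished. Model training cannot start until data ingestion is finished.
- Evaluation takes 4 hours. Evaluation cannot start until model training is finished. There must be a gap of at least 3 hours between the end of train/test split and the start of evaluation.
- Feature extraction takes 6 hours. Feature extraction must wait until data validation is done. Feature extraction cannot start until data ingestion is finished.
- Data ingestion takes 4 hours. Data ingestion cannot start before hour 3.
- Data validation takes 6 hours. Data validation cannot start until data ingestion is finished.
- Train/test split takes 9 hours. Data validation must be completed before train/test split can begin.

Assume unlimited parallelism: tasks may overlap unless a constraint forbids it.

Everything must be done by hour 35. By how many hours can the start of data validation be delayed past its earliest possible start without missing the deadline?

2

Data ingestion cannot begin until its own release at hour 3. It runs from hour 3 to 3 + 4 = hour 7.
Data validation waits on data ingestion (finishes hour 7), so it starts at hour 7 and finishes at 7 + 6 = hour 13.

Working backward from the deadline:
Model export has no dependents, so it just needs to finish by hour 35. Starting by 35 − 4 = hour 31 achieves that.
Evaluation has to be done before model export (must start by hour 31). That means finishing by hour 31, i.e. starting by 31 − 4 = hour 27.
Model training must finish before evaluation (must start by hour 27). With a 6-hour duration, model training must start by 27 − 6 = hour 21.
Since model training (must start by hour 21) depends on it, feature extraction must finish by hour 21. Backing off its 6-hour duration gives a latest start of hour 15.
Train/test split feeds evaluation (must start by hour 27, minus 3-hour gap → hour 24); model export (must start by hour 31, minus 2-hour gap → hour 29). Taking the minimum, train/test split must finish by hour 24 and start by 24 − 9 = hour 15.
Nothing follows hyperparameter sweep; the deadline of hour 35 is its only limit. It must start by 35 − 2 = hour 33.
Data validation must finish in time for feature extraction (must start by hour 15); train/test split (must start by hour 15); hyperparameter sweep (must start by hour 33). The tightest is hour 15, so data validation must start by 15 − 6 = hour 9.
So data validation can start as early as hour 7 and as late as hour 9, giving 9 − 7 = 2 hours of slack.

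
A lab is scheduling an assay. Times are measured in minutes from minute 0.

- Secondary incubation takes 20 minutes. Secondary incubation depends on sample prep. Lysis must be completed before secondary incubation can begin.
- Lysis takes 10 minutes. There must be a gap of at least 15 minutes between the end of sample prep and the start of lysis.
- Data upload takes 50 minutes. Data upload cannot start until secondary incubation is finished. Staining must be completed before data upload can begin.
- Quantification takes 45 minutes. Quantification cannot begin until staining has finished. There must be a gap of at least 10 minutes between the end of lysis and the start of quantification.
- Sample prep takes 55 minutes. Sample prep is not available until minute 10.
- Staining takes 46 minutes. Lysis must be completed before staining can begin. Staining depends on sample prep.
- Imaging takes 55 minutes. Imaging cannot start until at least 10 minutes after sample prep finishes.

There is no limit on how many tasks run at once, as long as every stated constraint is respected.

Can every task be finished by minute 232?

Yes

After its own release at minute 10, sample prep can start at minute 10 and finishes at minute 65.
After sample prep (finishes minute 65, plus 10-minute gap → minute 75), imaging can start at minute 75 and finishes at minute 130.
After sample prep (finishes minute 65, plus 15-minute gap → minute 80), lysis can start at minute 80 and finishes at minute 90.
Secondary incubation needs all of sample prep (finishes minute 65); lysis (finishes minute 90). That puts its earliest start at minute 90; it finishes at 90 + 20 = minute 110.
Staining has to wait for lysis (finishes minute 90); sample prep (finishes minute 65). The latest of these is minute 90, so staining runs minute 90 to 90 + 46 = minute 136.
Data upload cannot start until secondary incubation (finishes minute 110); staining (finishes minute 136). The controlling bound is minute 136, so data upload finishes at 136 + 50 = minute 186.
For quantification: staining (finishes minute 136); lysis (finishes minute 90, plus 10-minute gap → minute 100). Taking the maximum gives a start of minute 136, and it finishes at 136 + 45 = minute 181.
Every task is finished by minute 186, which is no later than the deadline of 232, so the schedule is feasible.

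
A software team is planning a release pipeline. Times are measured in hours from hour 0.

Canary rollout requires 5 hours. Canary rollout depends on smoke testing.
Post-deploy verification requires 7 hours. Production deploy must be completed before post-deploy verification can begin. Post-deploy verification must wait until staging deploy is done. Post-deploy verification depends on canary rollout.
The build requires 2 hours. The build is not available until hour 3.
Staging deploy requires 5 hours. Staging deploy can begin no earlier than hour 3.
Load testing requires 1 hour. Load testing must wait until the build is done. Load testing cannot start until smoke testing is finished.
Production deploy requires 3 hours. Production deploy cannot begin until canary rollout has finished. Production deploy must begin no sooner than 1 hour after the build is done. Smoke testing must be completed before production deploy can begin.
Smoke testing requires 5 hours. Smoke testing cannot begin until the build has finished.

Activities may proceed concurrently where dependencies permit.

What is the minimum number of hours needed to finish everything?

25

Staging deploy cannot begin until its own release at hour 3. It runs from hour 3 to 3 + 5 = hour 8.
After its own release at hour 3, the build can start at hour 3 and finishes at hour 5.
After the build (finishes hour 5), smoke testing can start at hour 5 and finishes at hour 10.
Load testing has to wait for the build (finishes hour 5); smoke testing (finishes hour 10). The latest of these is hour 10, so load testing runs hour 10 to 10 + 1 = hour 11.
Canary rollout cannot begin until smoke testing (finishes hour 10). It runs from hour 10 to 10 + 5 = hour 15.
Production deploy has to wait for canary rollout (finishes hour 15); the build (finishes hour 5, plus 1-hour gap → hour 6); smoke testing (finishes hour 10). The latest of these is hour 15, so production deploy runs hour 15 to 15 + 3 = hour 18.
Post-deploy verification needs all of production deploy (finishes hour 18); staging deploy (finishes hour 8); canary rollout (finishes hour 15). That puts its earliest start at hour 18; it finishes at 18 + 7 = hour 25.
All tasks are finished once the last one completes. Finish times: The build at 5, Staging deploy at 8, Smoke testing at 10, Canary rollout at 15, Load testing at 11, Production deploy at 18, Post-deploy verification at 25. The latest is hour 25.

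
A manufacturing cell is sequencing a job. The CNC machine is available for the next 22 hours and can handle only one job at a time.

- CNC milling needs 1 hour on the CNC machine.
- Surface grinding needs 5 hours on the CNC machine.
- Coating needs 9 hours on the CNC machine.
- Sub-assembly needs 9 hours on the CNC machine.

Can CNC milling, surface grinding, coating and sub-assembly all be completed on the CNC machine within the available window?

No

Running back to back, the jobs need 1 + 5 + 9 + 9 = 24 hours on the CNC machine.
Since 24 > 22, they cannot all fit.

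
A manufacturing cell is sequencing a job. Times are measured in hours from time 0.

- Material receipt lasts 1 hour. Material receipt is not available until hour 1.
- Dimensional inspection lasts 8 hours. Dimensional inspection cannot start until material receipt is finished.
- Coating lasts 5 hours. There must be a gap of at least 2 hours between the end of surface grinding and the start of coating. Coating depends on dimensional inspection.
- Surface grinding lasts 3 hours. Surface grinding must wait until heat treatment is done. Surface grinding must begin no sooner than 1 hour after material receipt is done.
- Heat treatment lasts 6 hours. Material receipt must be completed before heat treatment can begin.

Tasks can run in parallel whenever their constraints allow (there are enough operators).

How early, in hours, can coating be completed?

18

Material receipt cannot begin until its own release at hour 1. It runs from hour 1 to 1 + 1 = hour 2.
Dimensional inspection cannot begin until material receipt (finishes hour 2). It runs from hour 2 to 2 + 8 = hour 10.
Heat treatment cannot begin until material receipt (finishes hour 2). It runs from hour 2 to 2 + 6 = hour 8.
Surface grinding has to wait for heat treatment (finishes hour 8); material receipt (finishes hour 2, plus 1-hour gap → hour 3). The latest of these is hour 8, so surface grinding runs hour 8 to 8 + 3 = hour 11.
Coating has to wait for surface grinding (finishes hour 11, plus 2-hour gap → hour 13); dimensional inspection (finishes hour 10). The latest of these is hour 13, so coating runs hour 13 to 13 + 5 = hour 18.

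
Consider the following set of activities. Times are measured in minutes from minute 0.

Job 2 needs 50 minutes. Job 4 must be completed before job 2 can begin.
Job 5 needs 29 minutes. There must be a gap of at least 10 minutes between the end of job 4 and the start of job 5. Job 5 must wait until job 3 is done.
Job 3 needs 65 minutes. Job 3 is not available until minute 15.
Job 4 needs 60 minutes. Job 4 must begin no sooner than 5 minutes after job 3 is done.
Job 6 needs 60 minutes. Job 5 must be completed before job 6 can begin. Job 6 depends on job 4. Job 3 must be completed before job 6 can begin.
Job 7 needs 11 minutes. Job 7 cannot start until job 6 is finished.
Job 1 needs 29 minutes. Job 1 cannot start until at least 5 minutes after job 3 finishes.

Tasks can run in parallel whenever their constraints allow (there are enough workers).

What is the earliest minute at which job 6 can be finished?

After its own release at minute 15, job 3 can start at minute 15 and finishes at minute 80.
Job 4 waits on job 3 (finishes minute 80, plus 5-minute gap → minute 85), so it starts at minute 85 and finishes at 85 + 60 = minute 145.
For job 5: job 4 (finishes minute 145, plus 10-minute gap → minute 155); job 3 (finishes minute 80). Taking the maximum gives a start of minute 155, and it finishes at 155 + 29 = minute 184.
Job 6 has to wait for job 5 (finishes minute 184); job 4 (finishes minute 145); job 3 (finishes minute 80). The latest of these is minute 184, so job 6 runs minute 184 to 184 + 60 = minute 244.

244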